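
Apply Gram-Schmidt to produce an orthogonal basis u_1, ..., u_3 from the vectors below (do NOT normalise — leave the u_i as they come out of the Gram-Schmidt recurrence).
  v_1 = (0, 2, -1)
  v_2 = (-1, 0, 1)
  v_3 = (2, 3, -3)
Orthogonal basis:
  u_1 = (0, 2, -1)
  u_2 = (-1, 2/5, 4/5)
  u_3 = (2/9, 1/9, 2/9)

Apply the Gram-Schmidt recurrence
  u_1 = v_1
  u_i = v_i − Σ_{j<i} ((v_i · u_j) / (u_j · u_j)) · u_j.

Step by step this gives:
  u_1 = (0, 2, -1)
  u_2 = (-1, 2/5, 4/5)
  u_3 = (2/9, 1/9, 2/9)

Orthogonality check:
  u_2 · u_1 = 0 (should be 0)
  u_3 · u_1 = 0 (should be 0)
  u_3 · u_2 = 0 (should be 0)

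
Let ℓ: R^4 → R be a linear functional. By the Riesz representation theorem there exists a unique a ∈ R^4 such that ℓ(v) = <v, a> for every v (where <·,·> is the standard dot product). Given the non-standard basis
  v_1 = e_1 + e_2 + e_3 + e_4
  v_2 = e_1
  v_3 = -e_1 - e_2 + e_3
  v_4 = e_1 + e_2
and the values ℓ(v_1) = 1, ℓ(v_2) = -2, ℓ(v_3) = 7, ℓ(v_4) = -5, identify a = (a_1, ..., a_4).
a = (-2, -3, 2, 4)

Write a = (a_1, ..., a_4) in the standard basis. For each basis vector v_i, ℓ(v_i) = <v_i, a> is a linear equation in the a_j's. Collect the n equations into a matrix system V a = ℓ, where row i of V is v_i (expressed in the standard basis). Since V is invertible (lower-triangular with 1s on the diagonal, up to permutation), solve by back-substitution:
  V =
[[1, 1, 1, 1],
 [1, 0, 0, 0],
 [-1, -1, 1, 0],
 [1, 1, 0, 0]]
  V a = (1, -2, 7, -5)
Solving gives a = (-2, -3, 2, 4).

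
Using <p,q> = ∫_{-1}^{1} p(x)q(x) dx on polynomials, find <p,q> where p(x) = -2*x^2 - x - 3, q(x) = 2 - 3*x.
<p,q> = -38/3

Expand the product: p(x)·q(x) = 6*x^3 - x^2 + 7*x - 6.
∫_{-1}^{1} of each monomial x^k gives [2/(k+1) if k even, 0 if k odd]. Integrating term-by-term (or equivalently evaluating the antiderivative F(x) = 3*x^4/2 - x^3/3 + 7*x^2/2 - 6*x at the endpoints):
  F(1) − F(−1) = -4/3 − (34/3) = -38/3.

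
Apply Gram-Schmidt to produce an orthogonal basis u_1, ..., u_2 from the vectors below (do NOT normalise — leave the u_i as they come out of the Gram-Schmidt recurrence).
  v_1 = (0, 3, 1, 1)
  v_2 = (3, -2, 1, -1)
Orthogonal basis:
  u_1 = (0, 3, 1, 1)
  u_2 = (3, -4/11, 17/11, -5/11)

Apply the Gram-Schmidt recurrence
  u_1 = v_1
  u_i = v_i − Σ_{j<i} ((v_i · u_j) / (u_j · u_j)) · u_j.

Step by step this gives:
  u_1 = (0, 3, 1, 1)
  u_2 = (3, -4/11, 17/11, -5/11)

Orthogonality check:
  u_2 · u_1 = 0 (should be 0)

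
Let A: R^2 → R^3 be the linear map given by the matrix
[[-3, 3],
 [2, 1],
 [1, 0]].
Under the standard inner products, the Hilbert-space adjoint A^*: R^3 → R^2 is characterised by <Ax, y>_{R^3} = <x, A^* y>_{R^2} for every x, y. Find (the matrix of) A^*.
A^* = A^T =
[[-3, 2, 1],
 [3, 1, 0]]

For real matrices with standard dot products, the defining identity <Ax, y> = <x, A^* y> gives (Ax)^T y = x^T (A^*) y, i.e. x^T A^T y = x^T (A^*) y. Since this holds for all x, y, we must have A^* = A^T. Therefore
A^* =
[[-3, 2, 1],
 [3, 1, 0]].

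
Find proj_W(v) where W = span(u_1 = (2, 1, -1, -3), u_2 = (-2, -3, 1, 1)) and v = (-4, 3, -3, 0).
proj_W(v) = (2/13, 43/26, -1/13, 35/26)

Set up U = [u_1 | ... | u_2] ∈ R^(4×2). The projector onto W = col(U) is P = U (U^T U)^(-1) U^T.
Compute U^T U =
  [15, -11]
  [-11, 15],
and U^T v = (-2, -4).
Solve U^T U · c = U^T v for the coefficients: c = (-37/52, -41/52). The projection is proj_W(v) = U c.
Check: (v - proj_W(v)) · u_1 = 0  (should be 0).
Check: (v - proj_W(v)) · u_2 = 0  (should be 0).
Result: proj_W(v) = (2/13, 43/26, -1/13, 35/26).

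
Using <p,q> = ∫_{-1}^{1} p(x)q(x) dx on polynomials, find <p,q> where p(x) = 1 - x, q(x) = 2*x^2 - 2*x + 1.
<p,q> = 14/3

Expand the product: p(x)·q(x) = -2*x^3 + 4*x^2 - 3*x + 1.
∫_{-1}^{1} of each monomial x^k gives [2/(k+1) if k even, 0 if k odd]. Integrating term-by-term (or equivalently evaluating the antiderivative F(x) = -x^4/2 + 4*x^3/3 - 3*x^2/2 + x at the endpoints):
  F(1) − F(−1) = 1/3 − (-13/3) = 14/3.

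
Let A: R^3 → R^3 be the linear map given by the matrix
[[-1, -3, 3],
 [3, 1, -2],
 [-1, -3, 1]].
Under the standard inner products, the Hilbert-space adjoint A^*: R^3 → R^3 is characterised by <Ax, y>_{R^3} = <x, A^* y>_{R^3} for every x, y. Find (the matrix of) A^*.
A^* = A^T =
[[-1, 3, -1],
 [-3, 1, -3],
 [3, -2, 1]]

For real matrices with standard dot products, the defining identity <Ax, y> = <x, A^* y> gives (Ax)^T y = x^T (A^*) y, i.e. x^T A^T y = x^T (A^*) y. Since this holds for all x, y, we must have A^* = A^T. Therefore
A^* =
[[-1, 3, -1],
 [-3, 1, -3],
 [3, -2, 1]].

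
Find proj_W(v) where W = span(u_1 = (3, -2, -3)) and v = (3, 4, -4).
proj_W(v) = (39/22, -13/11, -39/22)

Set up U = [u_1 | ... | u_1] ∈ R^(3×1). The projector onto W = col(U) is P = U (U^T U)^(-1) U^T.
Compute U^T U =
  [22],
and U^T v = (13).
Solve U^T U · c = U^T v for the coefficients: c = (13/22). The projection is proj_W(v) = U c.
Check: (v - proj_W(v)) · u_1 = 0  (should be 0).
Result: proj_W(v) = (39/22, -13/11, -39/22).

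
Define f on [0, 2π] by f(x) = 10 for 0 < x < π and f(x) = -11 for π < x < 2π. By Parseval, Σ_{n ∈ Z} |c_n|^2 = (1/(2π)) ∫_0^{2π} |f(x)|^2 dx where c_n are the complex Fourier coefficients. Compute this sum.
Σ |c_n|^2 = 221/2

Parseval equates the L^2 energy of f (normalised by 1/(2π)) with the ℓ^2 sum of its Fourier coefficients: (1/(2π)) ∫_0^{2π} |f|^2 = Σ |c_n|^2.
Compute the left side: (1/(2π)) [∫_0^π 10^2 dx + ∫_π^{2π} (-11)^2 dx] = (1/(2π)) · (100π + 121π) = (100 + 121)/2 = 221/2.
So Σ_{n ∈ Z} |c_n|^2 = 221/2.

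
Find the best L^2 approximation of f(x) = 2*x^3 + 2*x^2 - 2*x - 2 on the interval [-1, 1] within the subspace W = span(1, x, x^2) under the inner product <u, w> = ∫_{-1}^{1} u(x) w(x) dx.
g(x) = 2*x^2 - 4*x/5 - 2

The best approximation g ∈ W is the orthogonal projection of f onto W. Writing g = a_0 + a_1 x + a_2 x^2, the coefficients solve the normal equations G · a = b where
  G_{ij} = <φ_i, φ_j> and b_i = <f, φ_i>, with φ_0 = 1, φ_1 = x, φ_2 = x^2.
G =
  [2, 0, 2/3]
  [0, 2/3, 0]
  [2/3, 0, 2/5],
b = (-8/3, -8/15, -8/15).
Solving gives a_0 = -2, a_1 = -4/5, a_2 = 2, so
  g(x) = 2*x^2 - 4*x/5 - 2.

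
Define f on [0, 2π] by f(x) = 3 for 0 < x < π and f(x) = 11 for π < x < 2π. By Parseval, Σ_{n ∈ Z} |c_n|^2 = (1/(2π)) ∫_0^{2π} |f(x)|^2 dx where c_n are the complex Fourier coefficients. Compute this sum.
Σ |c_n|^2 = 65

Parseval equates the L^2 energy of f (normalised by 1/(2π)) with the ℓ^2 sum of its Fourier coefficients: (1/(2π)) ∫_0^{2π} |f|^2 = Σ |c_n|^2.
Compute the left side: (1/(2π)) [∫_0^π 3^2 dx + ∫_π^{2π} 11^2 dx] = (1/(2π)) · (9π + 121π) = (9 + 121)/2 = 65.
So Σ_{n ∈ Z} |c_n|^2 = 65.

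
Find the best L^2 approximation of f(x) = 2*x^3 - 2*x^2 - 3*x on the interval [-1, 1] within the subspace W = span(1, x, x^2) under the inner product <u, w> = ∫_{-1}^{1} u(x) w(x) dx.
g(x) = -2*x^2 - 9*x/5

The best approximation g ∈ W is the orthogonal projection of f onto W. Writing g = a_0 + a_1 x + a_2 x^2, the coefficients solve the normal equations G · a = b where
  G_{ij} = <φ_i, φ_j> and b_i = <f, φ_i>, with φ_0 = 1, φ_1 = x, φ_2 = x^2.
G =
  [2, 0, 2/3]
  [0, 2/3, 0]
  [2/3, 0, 2/5],
b = (-4/3, -6/5, -4/5).
Solving gives a_0 = 0, a_1 = -9/5, a_2 = -2, so
  g(x) = -2*x^2 - 9*x/5.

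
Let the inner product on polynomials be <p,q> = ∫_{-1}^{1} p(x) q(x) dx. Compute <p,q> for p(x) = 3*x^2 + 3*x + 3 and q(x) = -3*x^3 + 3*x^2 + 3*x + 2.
<p,q> = 28

Expand the product: p(x)·q(x) = -9*x^5 + 9*x^3 + 24*x^2 + 15*x + 6.
∫_{-1}^{1} of each monomial x^k gives [2/(k+1) if k even, 0 if k odd]. Integrating term-by-term (or equivalently evaluating the antiderivative F(x) = -3*x^6/2 + 9*x^4/4 + 8*x^3 + 15*x^2/2 + 6*x at the endpoints):
  F(1) − F(−1) = 89/4 − (-23/4) = 28.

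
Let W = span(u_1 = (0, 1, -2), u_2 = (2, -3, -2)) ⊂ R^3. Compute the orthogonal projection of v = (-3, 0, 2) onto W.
proj_W(v) = (-23/21, 20/21, 52/21)

Set up U = [u_1 | ... | u_2] ∈ R^(3×2). The projector onto W = col(U) is P = U (U^T U)^(-1) U^T.
Compute U^T U =
  [5, 1]
  [1, 17],
and U^T v = (-4, -10).
Solve U^T U · c = U^T v for the coefficients: c = (-29/42, -23/42). The projection is proj_W(v) = U c.
Check: (v - proj_W(v)) · u_1 = 0  (should be 0).
Check: (v - proj_W(v)) · u_2 = 0  (should be 0).
Result: proj_W(v) = (-23/21, 20/21, 52/21).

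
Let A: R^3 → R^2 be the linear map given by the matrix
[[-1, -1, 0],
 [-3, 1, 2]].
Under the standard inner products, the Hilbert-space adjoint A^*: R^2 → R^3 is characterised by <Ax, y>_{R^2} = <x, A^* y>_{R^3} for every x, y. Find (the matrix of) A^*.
A^* = A^T =
[[-1, -3],
 [-1, 1],
 [0, 2]]

For real matrices with standard dot products, the defining identity <Ax, y> = <x, A^* y> gives (Ax)^T y = x^T (A^*) y, i.e. x^T A^T y = x^T (A^*) y. Since this holds for all x, y, we must have A^* = A^T. Therefore
A^* =
[[-1, -3],
 [-1, 1],
 [0, 2]].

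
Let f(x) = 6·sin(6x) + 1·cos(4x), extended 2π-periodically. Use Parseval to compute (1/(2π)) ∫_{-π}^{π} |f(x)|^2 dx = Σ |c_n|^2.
Σ |c_n|^2 = 37/2

Expand |f|^2 and use orthogonality of {sin(nx), cos(mx)} on [-π, π]:
  ∫_{-π}^{π} sin(nx)^2 dx = π, ∫ cos(mx)^2 dx = π, and cross terms integrate to 0.
So ∫_{-π}^{π} f(x)^2 dx = 6^2 · π + 1^2 · π = (36 + 1)π.
Divide by 2π: (36 + 1)/2 = 37/2.
By Parseval, this equals Σ |c_n|^2.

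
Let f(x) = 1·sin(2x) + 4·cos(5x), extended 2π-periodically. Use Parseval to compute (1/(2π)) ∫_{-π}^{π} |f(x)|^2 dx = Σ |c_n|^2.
Σ |c_n|^2 = 17/2

Expand |f|^2 and use orthogonality of {sin(nx), cos(mx)} on [-π, π]:
  ∫_{-π}^{π} sin(nx)^2 dx = π, ∫ cos(mx)^2 dx = π, and cross terms integrate to 0.
So ∫_{-π}^{π} f(x)^2 dx = 1^2 · π + 4^2 · π = (1 + 16)π.
Divide by 2π: (1 + 16)/2 = 17/2.
By Parseval, this equals Σ |c_n|^2.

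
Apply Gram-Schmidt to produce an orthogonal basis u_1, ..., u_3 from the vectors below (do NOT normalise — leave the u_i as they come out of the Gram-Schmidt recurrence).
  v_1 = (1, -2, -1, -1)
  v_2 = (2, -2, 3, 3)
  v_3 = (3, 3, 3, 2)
Orthogonal basis:
  u_1 = (1, -2, -1, -1)
  u_2 = (2, -2, 3, 3)
  u_3 = (272/91, 170/91, 23/182, -159/182)

Apply the Gram-Schmidt recurrence
  u_1 = v_1
  u_i = v_i − Σ_{j<i} ((v_i · u_j) / (u_j · u_j)) · u_j.

Step by step this gives:
  u_1 = (1, -2, -1, -1)
  u_2 = (2, -2, 3, 3)
  u_3 = (272/91, 170/91, 23/182, -159/182)

Orthogonality check:
  u_2 · u_1 = 0 (should be 0)
  u_3 · u_1 = 0 (should be 0)
  u_3 · u_2 = 0 (should be 0)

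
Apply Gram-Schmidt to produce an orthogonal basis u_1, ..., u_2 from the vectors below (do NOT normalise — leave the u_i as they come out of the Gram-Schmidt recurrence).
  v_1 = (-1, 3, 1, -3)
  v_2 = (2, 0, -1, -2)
Orthogonal basis:
  u_1 = (-1, 3, 1, -3)
  u_2 = (43/20, -9/20, -23/20, -31/20)

Apply the Gram-Schmidt recurrence
  u_1 = v_1
  u_i = v_i − Σ_{j<i} ((v_i · u_j) / (u_j · u_j)) · u_j.

Step by step this gives:
  u_1 = (-1, 3, 1, -3)
  u_2 = (43/20, -9/20, -23/20, -31/20)

Orthogonality check:
  u_2 · u_1 = 0 (should be 0)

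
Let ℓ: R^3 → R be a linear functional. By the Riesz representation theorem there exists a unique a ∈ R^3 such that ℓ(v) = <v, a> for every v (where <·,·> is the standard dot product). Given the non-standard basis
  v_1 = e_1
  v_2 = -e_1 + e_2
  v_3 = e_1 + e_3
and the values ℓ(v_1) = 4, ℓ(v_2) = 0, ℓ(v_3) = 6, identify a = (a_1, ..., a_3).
a = (4, 4, 2)

Write a = (a_1, ..., a_3) in the standard basis. For each basis vector v_i, ℓ(v_i) = <v_i, a> is a linear equation in the a_j's. Collect the n equations into a matrix system V a = ℓ, where row i of V is v_i (expressed in the standard basis). Since V is invertible (lower-triangular with 1s on the diagonal, up to permutation), solve by back-substitution:
  V =
[[1, 0, 0],
 [-1, 1, 0],
 [1, 0, 1]]
  V a = (4, 0, 6)
Solving gives a = (4, 4, 2).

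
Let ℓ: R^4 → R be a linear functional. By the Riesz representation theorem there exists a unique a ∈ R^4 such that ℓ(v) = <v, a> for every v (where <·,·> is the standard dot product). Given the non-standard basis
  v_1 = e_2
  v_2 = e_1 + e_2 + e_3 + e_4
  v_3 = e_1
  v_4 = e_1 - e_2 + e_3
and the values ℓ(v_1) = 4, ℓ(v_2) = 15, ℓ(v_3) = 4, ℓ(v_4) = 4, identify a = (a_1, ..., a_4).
a = (4, 4, 4, 3)

Write a = (a_1, ..., a_4) in the standard basis. For each basis vector v_i, ℓ(v_i) = <v_i, a> is a linear equation in the a_j's. Collect the n equations into a matrix system V a = ℓ, where row i of V is v_i (expressed in the standard basis). Since V is invertible (lower-triangular with 1s on the diagonal, up to permutation), solve by back-substitution:
  V =
[[0, 1, 0, 0],
 [1, 1, 1, 1],
 [1, 0, 0, 0],
 [1, -1, 1, 0]]
  V a = (4, 15, 4, 4)
Solving gives a = (4, 4, 4, 3).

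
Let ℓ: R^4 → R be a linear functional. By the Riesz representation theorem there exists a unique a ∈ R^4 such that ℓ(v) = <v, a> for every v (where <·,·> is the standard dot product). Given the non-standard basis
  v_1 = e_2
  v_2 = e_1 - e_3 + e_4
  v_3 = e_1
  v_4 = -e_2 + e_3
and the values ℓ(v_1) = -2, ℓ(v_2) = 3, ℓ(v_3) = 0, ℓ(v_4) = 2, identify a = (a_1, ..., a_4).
a = (0, -2, 0, 3)

Write a = (a_1, ..., a_4) in the standard basis. For each basis vector v_i, ℓ(v_i) = <v_i, a> is a linear equation in the a_j's. Collect the n equations into a matrix system V a = ℓ, where row i of V is v_i (expressed in the standard basis). Since V is invertible (lower-triangular with 1s on the diagonal, up to permutation), solve by back-substitution:
  V =
[[0, 1, 0, 0],
 [1, 0, -1, 1],
 [1, 0, 0, 0],
 [0, -1, 1, 0]]
  V a = (-2, 3, 0, 2)
Solving gives a = (0, -2, 0, 3).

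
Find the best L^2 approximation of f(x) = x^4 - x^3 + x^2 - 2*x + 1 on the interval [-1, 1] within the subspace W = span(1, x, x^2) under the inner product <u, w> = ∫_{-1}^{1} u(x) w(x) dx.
g(x) = 13*x^2/7 - 13*x/5 + 32/35

The best approximation g ∈ W is the orthogonal projection of f onto W. Writing g = a_0 + a_1 x + a_2 x^2, the coefficients solve the normal equations G · a = b where
  G_{ij} = <φ_i, φ_j> and b_i = <f, φ_i>, with φ_0 = 1, φ_1 = x, φ_2 = x^2.
G =
  [2, 0, 2/3]
  [0, 2/3, 0]
  [2/3, 0, 2/5],
b = (46/15, -26/15, 142/105).
Solving gives a_0 = 32/35, a_1 = -13/5, a_2 = 13/7, so
  g(x) = 13*x^2/7 - 13*x/5 + 32/35.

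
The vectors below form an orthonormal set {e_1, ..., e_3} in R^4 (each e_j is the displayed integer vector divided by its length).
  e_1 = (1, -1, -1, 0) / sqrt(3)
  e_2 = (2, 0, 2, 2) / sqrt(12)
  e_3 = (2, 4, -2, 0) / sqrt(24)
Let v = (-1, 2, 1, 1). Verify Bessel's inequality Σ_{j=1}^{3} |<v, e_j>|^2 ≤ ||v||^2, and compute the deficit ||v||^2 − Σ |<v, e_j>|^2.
Σ |<v, e_j>|^2 = 19/3; ||v||^2 = 7; deficit = 2/3

Write each e_j = u_j / sqrt(<u_j, u_j>) where u_j is the displayed integer vector. Then <v, e_j> = <v, u_j> / sqrt(<u_j, u_j>), so |<v, e_j>|^2 = <v, u_j>^2 / <u_j, u_j>.
Coefficients: <v, e_1> = -4/sqrt(3), <v, e_2> = 2/sqrt(12), <v, e_3> = 4/sqrt(24).
Square and sum: Σ |<v, e_j>|^2 = 19/3.
Compute ||v||^2 = v·v = 7.
Deficit = 7 − 19/3 = 2/3 ≥ 0, confirming Bessel's inequality. (The deficit equals ||v − Σ <v,e_j> e_j||^2, the squared distance from v to span{e_j}.)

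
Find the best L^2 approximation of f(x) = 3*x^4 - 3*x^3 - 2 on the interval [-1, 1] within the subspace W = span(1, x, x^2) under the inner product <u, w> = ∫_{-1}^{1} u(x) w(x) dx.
g(x) = 18*x^2/7 - 9*x/5 - 79/35

The best approximation g ∈ W is the orthogonal projection of f onto W. Writing g = a_0 + a_1 x + a_2 x^2, the coefficients solve the normal equations G · a = b where
  G_{ij} = <φ_i, φ_j> and b_i = <f, φ_i>, with φ_0 = 1, φ_1 = x, φ_2 = x^2.
G =
  [2, 0, 2/3]
  [0, 2/3, 0]
  [2/3, 0, 2/5],
b = (-14/5, -6/5, -10/21).
Solving gives a_0 = -79/35, a_1 = -9/5, a_2 = 18/7, so
  g(x) = 18*x^2/7 - 9*x/5 - 79/35.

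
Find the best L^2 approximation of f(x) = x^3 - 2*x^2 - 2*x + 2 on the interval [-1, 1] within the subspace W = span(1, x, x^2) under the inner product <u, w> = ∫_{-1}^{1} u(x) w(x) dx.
g(x) = -2*x^2 - 7*x/5 + 2

The best approximation g ∈ W is the orthogonal projection of f onto W. Writing g = a_0 + a_1 x + a_2 x^2, the coefficients solve the normal equations G · a = b where
  G_{ij} = <φ_i, φ_j> and b_i = <f, φ_i>, with φ_0 = 1, φ_1 = x, φ_2 = x^2.
G =
  [2, 0, 2/3]
  [0, 2/3, 0]
  [2/3, 0, 2/5],
b = (8/3, -14/15, 8/15).
Solving gives a_0 = 2, a_1 = -7/5, a_2 = -2, so
  g(x) = -2*x^2 - 7*x/5 + 2.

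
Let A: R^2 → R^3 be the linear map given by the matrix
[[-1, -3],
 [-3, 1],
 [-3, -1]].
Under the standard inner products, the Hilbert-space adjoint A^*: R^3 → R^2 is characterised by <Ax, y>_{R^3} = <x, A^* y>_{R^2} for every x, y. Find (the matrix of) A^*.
A^* = A^T =
[[-1, -3, -3],
 [-3, 1, -1]]

For real matrices with standard dot products, the defining identity <Ax, y> = <x, A^* y> gives (Ax)^T y = x^T (A^*) y, i.e. x^T A^T y = x^T (A^*) y. Since this holds for all x, y, we must have A^* = A^T. Therefore
A^* =
[[-1, -3, -3],
 [-3, 1, -1]].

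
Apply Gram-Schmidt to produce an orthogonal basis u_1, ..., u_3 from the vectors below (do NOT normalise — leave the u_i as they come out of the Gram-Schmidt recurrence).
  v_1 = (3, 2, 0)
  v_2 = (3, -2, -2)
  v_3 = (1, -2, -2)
Orthogonal basis:
  u_1 = (3, 2, 0)
  u_2 = (24/13, -36/13, -2)
  u_3 = (-8/49, 12/49, -24/49)

Apply the Gram-Schmidt recurrence
  u_1 = v_1
  u_i = v_i − Σ_{j<i} ((v_i · u_j) / (u_j · u_j)) · u_j.

Step by step this gives:
  u_1 = (3, 2, 0)
  u_2 = (24/13, -36/13, -2)
  u_3 = (-8/49, 12/49, -24/49)

Orthogonality check:
  u_2 · u_1 = 0 (should be 0)
  u_3 · u_1 = 0 (should be 0)
  u_3 · u_2 = 0 (should be 0)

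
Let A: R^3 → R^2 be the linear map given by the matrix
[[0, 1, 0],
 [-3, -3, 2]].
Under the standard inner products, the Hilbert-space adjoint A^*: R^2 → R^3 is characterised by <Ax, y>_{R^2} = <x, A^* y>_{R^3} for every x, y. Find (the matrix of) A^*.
A^* = A^T =
[[0, -3],
 [1, -3],
 [0, 2]]

For real matrices with standard dot products, the defining identity <Ax, y> = <x, A^* y> gives (Ax)^T y = x^T (A^*) y, i.e. x^T A^T y = x^T (A^*) y. Since this holds for all x, y, we must have A^* = A^T. Therefore
A^* =
[[0, -3],
 [1, -3],
 [0, 2]].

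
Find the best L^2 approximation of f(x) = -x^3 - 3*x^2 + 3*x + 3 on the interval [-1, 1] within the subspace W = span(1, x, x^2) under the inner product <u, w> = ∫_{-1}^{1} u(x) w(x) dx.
g(x) = -3*x^2 + 12*x/5 + 3

The best approximation g ∈ W is the orthogonal projection of f onto W. Writing g = a_0 + a_1 x + a_2 x^2, the coefficients solve the normal equations G · a = b where
  G_{ij} = <φ_i, φ_j> and b_i = <f, φ_i>, with φ_0 = 1, φ_1 = x, φ_2 = x^2.
G =
  [2, 0, 2/3]
  [0, 2/3, 0]
  [2/3, 0, 2/5],
b = (4, 8/5, 4/5).
Solving gives a_0 = 3, a_1 = 12/5, a_2 = -3, so
  g(x) = -3*x^2 + 12*x/5 + 3.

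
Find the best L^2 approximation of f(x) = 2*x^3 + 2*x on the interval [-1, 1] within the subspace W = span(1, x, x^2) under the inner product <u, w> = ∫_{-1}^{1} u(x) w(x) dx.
g(x) = 16*x/5

The best approximation g ∈ W is the orthogonal projection of f onto W. Writing g = a_0 + a_1 x + a_2 x^2, the coefficients solve the normal equations G · a = b where
  G_{ij} = <φ_i, φ_j> and b_i = <f, φ_i>, with φ_0 = 1, φ_1 = x, φ_2 = x^2.
G =
  [2, 0, 2/3]
  [0, 2/3, 0]
  [2/3, 0, 2/5],
b = (0, 32/15, 0).
Solving gives a_0 = 0, a_1 = 16/5, a_2 = 0, so
  g(x) = 16*x/5.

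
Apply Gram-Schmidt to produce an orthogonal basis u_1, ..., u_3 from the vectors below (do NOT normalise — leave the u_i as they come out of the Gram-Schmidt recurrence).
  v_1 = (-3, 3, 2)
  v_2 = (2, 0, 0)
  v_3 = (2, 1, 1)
Orthogonal basis:
  u_1 = (-3, 3, 2)
  u_2 = (13/11, 9/11, 6/11)
  u_3 = (0, -2/13, 3/13)

Apply the Gram-Schmidt recurrence
  u_1 = v_1
  u_i = v_i − Σ_{j<i} ((v_i · u_j) / (u_j · u_j)) · u_j.

Step by step this gives:
  u_1 = (-3, 3, 2)
  u_2 = (13/11, 9/11, 6/11)
  u_3 = (0, -2/13, 3/13)

Orthogonality check:
  u_2 · u_1 = 0 (should be 0)
  u_3 · u_1 = 0 (should be 0)
  u_3 · u_2 = 0 (should be 0)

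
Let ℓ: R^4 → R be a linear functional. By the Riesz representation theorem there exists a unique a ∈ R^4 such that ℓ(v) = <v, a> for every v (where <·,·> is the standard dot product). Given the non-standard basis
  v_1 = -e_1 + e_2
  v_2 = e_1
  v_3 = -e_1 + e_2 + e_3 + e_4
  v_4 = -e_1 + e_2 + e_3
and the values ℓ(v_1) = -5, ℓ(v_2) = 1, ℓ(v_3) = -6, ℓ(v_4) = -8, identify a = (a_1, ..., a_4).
a = (1, -4, -3, 2)

Write a = (a_1, ..., a_4) in the standard basis. For each basis vector v_i, ℓ(v_i) = <v_i, a> is a linear equation in the a_j's. Collect the n equations into a matrix system V a = ℓ, where row i of V is v_i (expressed in the standard basis). Since V is invertible (lower-triangular with 1s on the diagonal, up to permutation), solve by back-substitution:
  V =
[[-1, 1, 0, 0],
 [1, 0, 0, 0],
 [-1, 1, 1, 1],
 [-1, 1, 1, 0]]
  V a = (-5, 1, -6, -8)
Solving gives a = (1, -4, -3, 2).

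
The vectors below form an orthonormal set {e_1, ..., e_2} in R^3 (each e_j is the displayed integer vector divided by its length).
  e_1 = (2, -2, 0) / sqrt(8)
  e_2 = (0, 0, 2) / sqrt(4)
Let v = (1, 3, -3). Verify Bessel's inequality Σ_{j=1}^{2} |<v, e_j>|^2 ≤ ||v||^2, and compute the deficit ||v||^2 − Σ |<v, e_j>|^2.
Σ |<v, e_j>|^2 = 11; ||v||^2 = 19; deficit = 8

Write each e_j = u_j / sqrt(<u_j, u_j>) where u_j is the displayed integer vector. Then <v, e_j> = <v, u_j> / sqrt(<u_j, u_j>), so |<v, e_j>|^2 = <v, u_j>^2 / <u_j, u_j>.
Coefficients: <v, e_1> = -4/sqrt(8), <v, e_2> = -6/sqrt(4).
Square and sum: Σ |<v, e_j>|^2 = 11.
Compute ||v||^2 = v·v = 19.
Deficit = 19 − 11 = 8 ≥ 0, confirming Bessel's inequality. (The deficit equals ||v − Σ <v,e_j> e_j||^2, the squared distance from v to span{e_j}.)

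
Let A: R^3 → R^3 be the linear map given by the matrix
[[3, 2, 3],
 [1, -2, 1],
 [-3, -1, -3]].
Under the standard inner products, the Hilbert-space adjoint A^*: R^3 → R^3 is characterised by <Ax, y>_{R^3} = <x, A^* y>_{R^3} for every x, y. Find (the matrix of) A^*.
A^* = A^T =
[[3, 1, -3],
 [2, -2, -1],
 [3, 1, -3]]

For real matrices with standard dot products, the defining identity <Ax, y> = <x, A^* y> gives (Ax)^T y = x^T (A^*) y, i.e. x^T A^T y = x^T (A^*) y. Since this holds for all x, y, we must have A^* = A^T. Therefore
A^* =
[[3, 1, -3],
 [2, -2, -1],
 [3, 1, -3]].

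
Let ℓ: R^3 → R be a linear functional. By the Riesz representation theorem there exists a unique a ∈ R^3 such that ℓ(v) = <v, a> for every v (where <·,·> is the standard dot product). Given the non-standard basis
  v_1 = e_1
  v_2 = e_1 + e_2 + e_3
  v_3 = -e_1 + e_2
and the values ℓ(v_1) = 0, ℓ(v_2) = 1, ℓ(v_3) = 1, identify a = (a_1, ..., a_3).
a = (0, 1, 0)

Write a = (a_1, ..., a_3) in the standard basis. For each basis vector v_i, ℓ(v_i) = <v_i, a> is a linear equation in the a_j's. Collect the n equations into a matrix system V a = ℓ, where row i of V is v_i (expressed in the standard basis). Since V is invertible (lower-triangular with 1s on the diagonal, up to permutation), solve by back-substitution:
  V =
[[1, 0, 0],
 [1, 1, 1],
 [-1, 1, 0]]
  V a = (0, 1, 1)
Solving gives a = (0, 1, 0).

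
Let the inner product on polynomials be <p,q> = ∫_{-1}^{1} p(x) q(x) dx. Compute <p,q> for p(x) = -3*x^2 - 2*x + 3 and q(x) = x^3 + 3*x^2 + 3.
<p,q> = 68/5

Expand the product: p(x)·q(x) = -3*x^5 - 11*x^4 - 3*x^3 - 6*x + 9.
∫_{-1}^{1} of each monomial x^k gives [2/(k+1) if k even, 0 if k odd]. Integrating term-by-term (or equivalently evaluating the antiderivative F(x) = -x^6/2 - 11*x^5/5 - 3*x^4/4 - 3*x^2 + 9*x at the endpoints):
  F(1) − F(−1) = 51/20 − (-221/20) = 68/5.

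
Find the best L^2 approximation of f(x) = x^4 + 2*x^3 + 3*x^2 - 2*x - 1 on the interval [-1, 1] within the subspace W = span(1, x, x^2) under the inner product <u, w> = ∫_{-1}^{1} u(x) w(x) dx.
g(x) = 27*x^2/7 - 4*x/5 - 38/35

The best approximation g ∈ W is the orthogonal projection of f onto W. Writing g = a_0 + a_1 x + a_2 x^2, the coefficients solve the normal equations G · a = b where
  G_{ij} = <φ_i, φ_j> and b_i = <f, φ_i>, with φ_0 = 1, φ_1 = x, φ_2 = x^2.
G =
  [2, 0, 2/3]
  [0, 2/3, 0]
  [2/3, 0, 2/5],
b = (2/5, -8/15, 86/105).
Solving gives a_0 = -38/35, a_1 = -4/5, a_2 = 27/7, so
  g(x) = 27*x^2/7 - 4*x/5 - 38/35.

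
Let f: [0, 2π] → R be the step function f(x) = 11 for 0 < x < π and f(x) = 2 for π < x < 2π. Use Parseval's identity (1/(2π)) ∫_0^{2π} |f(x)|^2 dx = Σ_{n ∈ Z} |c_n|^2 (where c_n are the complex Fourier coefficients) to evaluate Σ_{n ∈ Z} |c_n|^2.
Σ |c_n|^2 = 125/2

Parseval equates the L^2 energy of f (normalised by 1/(2π)) with the ℓ^2 sum of its Fourier coefficients: (1/(2π)) ∫_0^{2π} |f|^2 = Σ |c_n|^2.
Compute the left side: (1/(2π)) [∫_0^π 11^2 dx + ∫_π^{2π} 2^2 dx] = (1/(2π)) · (121π + 4π) = (121 + 4)/2 = 125/2.
So Σ_{n ∈ Z} |c_n|^2 = 125/2.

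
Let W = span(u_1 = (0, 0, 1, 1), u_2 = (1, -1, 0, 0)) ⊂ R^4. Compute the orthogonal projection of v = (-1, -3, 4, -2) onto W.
proj_W(v) = (1, -1, 1, 1)

Set up U = [u_1 | ... | u_2] ∈ R^(4×2). The projector onto W = col(U) is P = U (U^T U)^(-1) U^T.
Compute U^T U =
  [2, 0]
  [0, 2],
and U^T v = (2, 2).
Solve U^T U · c = U^T v for the coefficients: c = (1, 1). The projection is proj_W(v) = U c.
Check: (v - proj_W(v)) · u_1 = 0  (should be 0).
Check: (v - proj_W(v)) · u_2 = 0  (should be 0).
Result: proj_W(v) = (1, -1, 1, 1).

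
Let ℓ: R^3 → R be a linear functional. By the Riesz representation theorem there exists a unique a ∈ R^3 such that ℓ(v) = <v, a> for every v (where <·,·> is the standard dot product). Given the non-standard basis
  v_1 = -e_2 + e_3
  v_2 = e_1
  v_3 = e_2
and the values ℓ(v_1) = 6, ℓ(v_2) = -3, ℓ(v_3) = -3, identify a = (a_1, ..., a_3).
a = (-3, -3, 3)

Write a = (a_1, ..., a_3) in the standard basis. For each basis vector v_i, ℓ(v_i) = <v_i, a> is a linear equation in the a_j's. Collect the n equations into a matrix system V a = ℓ, where row i of V is v_i (expressed in the standard basis). Since V is invertible (lower-triangular with 1s on the diagonal, up to permutation), solve by back-substitution:
  V =
[[0, -1, 1],
 [1, 0, 0],
 [0, 1, 0]]
  V a = (6, -3, -3)
Solving gives a = (-3, -3, 3).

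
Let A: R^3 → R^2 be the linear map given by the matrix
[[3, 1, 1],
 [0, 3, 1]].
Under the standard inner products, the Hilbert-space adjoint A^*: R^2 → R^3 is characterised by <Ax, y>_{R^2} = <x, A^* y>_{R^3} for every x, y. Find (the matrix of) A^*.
A^* = A^T =
[[3, 0],
 [1, 3],
 [1, 1]]

For real matrices with standard dot products, the defining identity <Ax, y> = <x, A^* y> gives (Ax)^T y = x^T (A^*) y, i.e. x^T A^T y = x^T (A^*) y. Since this holds for all x, y, we must have A^* = A^T. Therefore
A^* =
[[3, 0],
 [1, 3],
 [1, 1]].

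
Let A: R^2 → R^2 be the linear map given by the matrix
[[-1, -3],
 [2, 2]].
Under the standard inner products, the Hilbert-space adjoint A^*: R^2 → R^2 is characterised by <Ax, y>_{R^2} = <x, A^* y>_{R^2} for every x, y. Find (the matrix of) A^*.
A^* = A^T =
[[-1, 2],
 [-3, 2]]

For real matrices with standard dot products, the defining identity <Ax, y> = <x, A^* y> gives (Ax)^T y = x^T (A^*) y, i.e. x^T A^T y = x^T (A^*) y. Since this holds for all x, y, we must have A^* = A^T. Therefore
A^* =
[[-1, 2],
 [-3, 2]].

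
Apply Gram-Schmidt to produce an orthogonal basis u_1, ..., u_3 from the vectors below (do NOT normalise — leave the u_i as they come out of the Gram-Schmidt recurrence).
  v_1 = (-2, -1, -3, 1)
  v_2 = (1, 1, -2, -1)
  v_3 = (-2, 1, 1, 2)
Orthogonal basis:
  u_1 = (-2, -1, -3, 1)
  u_2 = (19/15, 17/15, -8/5, -17/15)
  u_3 = (-75/101, 204/101, 15/101, 99/101)

Apply the Gram-Schmidt recurrence
  u_1 = v_1
  u_i = v_i − Σ_{j<i} ((v_i · u_j) / (u_j · u_j)) · u_j.

Step by step this gives:
  u_1 = (-2, -1, -3, 1)
  u_2 = (19/15, 17/15, -8/5, -17/15)
  u_3 = (-75/101, 204/101, 15/101, 99/101)

Orthogonality check:
  u_2 · u_1 = 0 (should be 0)
  u_3 · u_1 = 0 (should be 0)
  u_3 · u_2 = 0 (should be 0)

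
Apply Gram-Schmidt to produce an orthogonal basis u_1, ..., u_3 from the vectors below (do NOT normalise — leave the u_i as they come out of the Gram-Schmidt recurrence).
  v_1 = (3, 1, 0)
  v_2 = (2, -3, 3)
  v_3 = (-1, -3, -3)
Orthogonal basis:
  u_1 = (3, 1, 0)
  u_2 = (11/10, -33/10, 3)
  u_3 = (171/211, -513/211, -627/211)

Apply the Gram-Schmidt recurrence
  u_1 = v_1
  u_i = v_i − Σ_{j<i} ((v_i · u_j) / (u_j · u_j)) · u_j.

Step by step this gives:
  u_1 = (3, 1, 0)
  u_2 = (11/10, -33/10, 3)
  u_3 = (171/211, -513/211, -627/211)

Orthogonality check:
  u_2 · u_1 = 0 (should be 0)
  u_3 · u_1 = 0 (should be 0)
  u_3 · u_2 = 0 (should be 0)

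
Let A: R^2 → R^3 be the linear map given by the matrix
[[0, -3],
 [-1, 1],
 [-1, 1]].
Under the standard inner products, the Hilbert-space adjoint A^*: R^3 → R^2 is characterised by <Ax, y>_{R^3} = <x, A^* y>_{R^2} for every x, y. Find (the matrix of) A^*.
A^* = A^T =
[[0, -1, -1],
 [-3, 1, 1]]

For real matrices with standard dot products, the defining identity <Ax, y> = <x, A^* y> gives (Ax)^T y = x^T (A^*) y, i.e. x^T A^T y = x^T (A^*) y. Since this holds for all x, y, we must have A^* = A^T. Therefore
A^* =
[[0, -1, -1],
 [-3, 1, 1]].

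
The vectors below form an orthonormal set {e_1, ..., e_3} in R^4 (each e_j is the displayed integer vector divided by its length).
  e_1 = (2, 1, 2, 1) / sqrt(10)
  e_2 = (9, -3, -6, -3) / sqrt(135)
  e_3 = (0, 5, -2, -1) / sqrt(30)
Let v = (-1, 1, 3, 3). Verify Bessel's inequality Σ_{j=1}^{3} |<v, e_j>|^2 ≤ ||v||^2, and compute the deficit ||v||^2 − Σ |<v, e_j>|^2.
Σ |<v, e_j>|^2 = 91/5; ||v||^2 = 20; deficit = 9/5

Write each e_j = u_j / sqrt(<u_j, u_j>) where u_j is the displayed integer vector. Then <v, e_j> = <v, u_j> / sqrt(<u_j, u_j>), so |<v, e_j>|^2 = <v, u_j>^2 / <u_j, u_j>.
Coefficients: <v, e_1> = 8/sqrt(10), <v, e_2> = -39/sqrt(135), <v, e_3> = -4/sqrt(30).
Square and sum: Σ |<v, e_j>|^2 = 91/5.
Compute ||v||^2 = v·v = 20.
Deficit = 20 − 91/5 = 9/5 ≥ 0, confirming Bessel's inequality. (The deficit equals ||v − Σ <v,e_j> e_j||^2, the squared distance from v to span{e_j}.)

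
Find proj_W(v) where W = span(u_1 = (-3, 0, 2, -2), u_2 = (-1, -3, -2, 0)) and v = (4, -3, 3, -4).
proj_W(v) = (-22/79, 15/79, 28/79, -18/79)

Set up U = [u_1 | ... | u_2] ∈ R^(4×2). The projector onto W = col(U) is P = U (U^T U)^(-1) U^T.
Compute U^T U =
  [17, -1]
  [-1, 14],
and U^T v = (2, -1).
Solve U^T U · c = U^T v for the coefficients: c = (9/79, -5/79). The projection is proj_W(v) = U c.
Check: (v - proj_W(v)) · u_1 = 0  (should be 0).
Check: (v - proj_W(v)) · u_2 = 0  (should be 0).
Result: proj_W(v) = (-22/79, 15/79, 28/79, -18/79).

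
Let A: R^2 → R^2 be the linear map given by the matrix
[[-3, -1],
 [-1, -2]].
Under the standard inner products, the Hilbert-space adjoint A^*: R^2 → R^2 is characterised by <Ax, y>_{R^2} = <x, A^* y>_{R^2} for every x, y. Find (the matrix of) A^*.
A^* = A^T =
[[-3, -1],
 [-1, -2]]

For real matrices with standard dot products, the defining identity <Ax, y> = <x, A^* y> gives (Ax)^T y = x^T (A^*) y, i.e. x^T A^T y = x^T (A^*) y. Since this holds for all x, y, we must have A^* = A^T. Therefore
A^* =
[[-3, -1],
 [-1, -2]].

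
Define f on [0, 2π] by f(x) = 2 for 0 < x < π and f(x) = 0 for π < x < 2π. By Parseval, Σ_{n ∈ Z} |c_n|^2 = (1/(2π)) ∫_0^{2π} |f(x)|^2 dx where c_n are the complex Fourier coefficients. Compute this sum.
Σ |c_n|^2 = 2

Parseval equates the L^2 energy of f (normalised by 1/(2π)) with the ℓ^2 sum of its Fourier coefficients: (1/(2π)) ∫_0^{2π} |f|^2 = Σ |c_n|^2.
Compute the left side: (1/(2π)) [∫_0^π 2^2 dx + ∫_π^{2π} 0^2 dx] = (1/(2π)) · (4π + 0π) = (4 + 0)/2 = 2.
So Σ_{n ∈ Z} |c_n|^2 = 2.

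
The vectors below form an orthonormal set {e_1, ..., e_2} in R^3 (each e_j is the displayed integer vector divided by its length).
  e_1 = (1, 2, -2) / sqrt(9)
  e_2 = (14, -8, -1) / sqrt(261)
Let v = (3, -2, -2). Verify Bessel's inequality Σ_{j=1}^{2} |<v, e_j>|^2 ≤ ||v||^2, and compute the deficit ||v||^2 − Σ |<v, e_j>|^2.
Σ |<v, e_j>|^2 = 429/29; ||v||^2 = 17; deficit = 64/29

Write each e_j = u_j / sqrt(<u_j, u_j>) where u_j is the displayed integer vector. Then <v, e_j> = <v, u_j> / sqrt(<u_j, u_j>), so |<v, e_j>|^2 = <v, u_j>^2 / <u_j, u_j>.
Coefficients: <v, e_1> = 3/sqrt(9), <v, e_2> = 60/sqrt(261).
Square and sum: Σ |<v, e_j>|^2 = 429/29.
Compute ||v||^2 = v·v = 17.
Deficit = 17 − 429/29 = 64/29 ≥ 0, confirming Bessel's inequality. (The deficit equals ||v − Σ <v,e_j> e_j||^2, the squared distance from v to span{e_j}.)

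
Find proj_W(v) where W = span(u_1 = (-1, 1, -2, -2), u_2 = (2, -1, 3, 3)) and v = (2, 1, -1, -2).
proj_W(v) = (1, 2, -1, -1)

Set up U = [u_1 | ... | u_2] ∈ R^(4×2). The projector onto W = col(U) is P = U (U^T U)^(-1) U^T.
Compute U^T U =
  [10, -15]
  [-15, 23],
and U^T v = (5, -6).
Solve U^T U · c = U^T v for the coefficients: c = (5, 3). The projection is proj_W(v) = U c.
Check: (v - proj_W(v)) · u_1 = 0  (should be 0).
Check: (v - proj_W(v)) · u_2 = 0  (should be 0).
Result: proj_W(v) = (1, 2, -1, -1).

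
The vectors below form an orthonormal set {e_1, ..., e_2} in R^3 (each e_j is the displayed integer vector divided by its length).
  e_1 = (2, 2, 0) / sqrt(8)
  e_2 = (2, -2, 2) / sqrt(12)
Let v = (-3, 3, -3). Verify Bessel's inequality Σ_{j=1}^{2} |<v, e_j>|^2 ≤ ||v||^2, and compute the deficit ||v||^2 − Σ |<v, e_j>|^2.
Σ |<v, e_j>|^2 = 27; ||v||^2 = 27; deficit = 0

Write each e_j = u_j / sqrt(<u_j, u_j>) where u_j is the displayed integer vector. Then <v, e_j> = <v, u_j> / sqrt(<u_j, u_j>), so |<v, e_j>|^2 = <v, u_j>^2 / <u_j, u_j>.
Coefficients: <v, e_1> = 0/sqrt(8), <v, e_2> = -18/sqrt(12).
Square and sum: Σ |<v, e_j>|^2 = 27.
Compute ||v||^2 = v·v = 27.
Deficit = 27 − 27 = 0 ≥ 0, confirming Bessel's inequality. (The deficit equals ||v − Σ <v,e_j> e_j||^2, the squared distance from v to span{e_j}.)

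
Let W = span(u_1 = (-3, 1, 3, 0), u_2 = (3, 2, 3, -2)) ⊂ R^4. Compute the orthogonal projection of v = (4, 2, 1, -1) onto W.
proj_W(v) = (39/10, 43/35, 81/70, -59/35)

Set up U = [u_1 | ... | u_2] ∈ R^(4×2). The projector onto W = col(U) is P = U (U^T U)^(-1) U^T.
Compute U^T U =
  [19, 2]
  [2, 26],
and U^T v = (-7, 21).
Solve U^T U · c = U^T v for the coefficients: c = (-16/35, 59/70). The projection is proj_W(v) = U c.
Check: (v - proj_W(v)) · u_1 = 0  (should be 0).
Check: (v - proj_W(v)) · u_2 = 0  (should be 0).
Result: proj_W(v) = (39/10, 43/35, 81/70, -59/35).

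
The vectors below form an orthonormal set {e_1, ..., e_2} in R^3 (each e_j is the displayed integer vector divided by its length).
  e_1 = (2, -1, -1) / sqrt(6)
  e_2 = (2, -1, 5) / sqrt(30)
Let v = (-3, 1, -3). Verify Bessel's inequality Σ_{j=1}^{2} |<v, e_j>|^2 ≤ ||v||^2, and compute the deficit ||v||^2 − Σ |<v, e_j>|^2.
Σ |<v, e_j>|^2 = 94/5; ||v||^2 = 19; deficit = 1/5

Write each e_j = u_j / sqrt(<u_j, u_j>) where u_j is the displayed integer vector. Then <v, e_j> = <v, u_j> / sqrt(<u_j, u_j>), so |<v, e_j>|^2 = <v, u_j>^2 / <u_j, u_j>.
Coefficients: <v, e_1> = -4/sqrt(6), <v, e_2> = -22/sqrt(30).
Square and sum: Σ |<v, e_j>|^2 = 94/5.
Compute ||v||^2 = v·v = 19.
Deficit = 19 − 94/5 = 1/5 ≥ 0, confirming Bessel's inequality. (The deficit equals ||v − Σ <v,e_j> e_j||^2, the squared distance from v to span{e_j}.)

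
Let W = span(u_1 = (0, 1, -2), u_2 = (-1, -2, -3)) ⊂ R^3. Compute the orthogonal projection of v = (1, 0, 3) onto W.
proj_W(v) = (13/27, 4/27, 83/27)

Set up U = [u_1 | ... | u_2] ∈ R^(3×2). The projector onto W = col(U) is P = U (U^T U)^(-1) U^T.
Compute U^T U =
  [5, 4]
  [4, 14],
and U^T v = (-6, -10).
Solve U^T U · c = U^T v for the coefficients: c = (-22/27, -13/27). The projection is proj_W(v) = U c.
Check: (v - proj_W(v)) · u_1 = 0  (should be 0).
Check: (v - proj_W(v)) · u_2 = 0  (should be 0).
Result: proj_W(v) = (13/27, 4/27, 83/27).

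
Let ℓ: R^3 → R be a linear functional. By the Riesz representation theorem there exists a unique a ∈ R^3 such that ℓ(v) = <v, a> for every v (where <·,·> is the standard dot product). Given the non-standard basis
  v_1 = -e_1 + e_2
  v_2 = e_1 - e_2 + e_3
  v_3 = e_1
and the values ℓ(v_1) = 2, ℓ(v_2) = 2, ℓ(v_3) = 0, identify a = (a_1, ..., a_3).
a = (0, 2, 4)

Write a = (a_1, ..., a_3) in the standard basis. For each basis vector v_i, ℓ(v_i) = <v_i, a> is a linear equation in the a_j's. Collect the n equations into a matrix system V a = ℓ, where row i of V is v_i (expressed in the standard basis). Since V is invertible (lower-triangular with 1s on the diagonal, up to permutation), solve by back-substitution:
  V =
[[-1, 1, 0],
 [1, -1, 1],
 [1, 0, 0]]
  V a = (2, 2, 0)
Solving gives a = (0, 2, 4).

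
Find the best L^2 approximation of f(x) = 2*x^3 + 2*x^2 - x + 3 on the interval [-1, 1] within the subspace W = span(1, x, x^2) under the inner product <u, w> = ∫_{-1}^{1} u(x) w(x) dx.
g(x) = 2*x^2 + x/5 + 3

The best approximation g ∈ W is the orthogonal projection of f onto W. Writing g = a_0 + a_1 x + a_2 x^2, the coefficients solve the normal equations G · a = b where
  G_{ij} = <φ_i, φ_j> and b_i = <f, φ_i>, with φ_0 = 1, φ_1 = x, φ_2 = x^2.
G =
  [2, 0, 2/3]
  [0, 2/3, 0]
  [2/3, 0, 2/5],
b = (22/3, 2/15, 14/5).
Solving gives a_0 = 3, a_1 = 1/5, a_2 = 2, so
  g(x) = 2*x^2 + x/5 + 3.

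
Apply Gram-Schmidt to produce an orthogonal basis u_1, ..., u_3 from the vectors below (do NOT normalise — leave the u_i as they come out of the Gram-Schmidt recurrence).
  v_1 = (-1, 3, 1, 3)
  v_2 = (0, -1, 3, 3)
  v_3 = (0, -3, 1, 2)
Orthogonal basis:
  u_1 = (-1, 3, 1, 3)
  u_2 = (9/20, -47/20, 51/20, 33/20)
  u_3 = (-146/299, -201/299, -329/299, 262/299)

Apply the Gram-Schmidt recurrence
  u_1 = v_1
  u_i = v_i − Σ_{j<i} ((v_i · u_j) / (u_j · u_j)) · u_j.

Step by step this gives:
  u_1 = (-1, 3, 1, 3)
  u_2 = (9/20, -47/20, 51/20, 33/20)
  u_3 = (-146/299, -201/299, -329/299, 262/299)

Orthogonality check:
  u_2 · u_1 = 0 (should be 0)
  u_3 · u_1 = 0 (should be 0)
  u_3 · u_2 = 0 (should be 0)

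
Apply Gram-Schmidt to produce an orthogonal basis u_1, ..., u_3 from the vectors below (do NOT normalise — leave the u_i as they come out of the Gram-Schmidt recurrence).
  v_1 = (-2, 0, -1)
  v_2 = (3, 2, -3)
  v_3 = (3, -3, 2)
Orthogonal basis:
  u_1 = (-2, 0, -1)
  u_2 = (9/5, 2, -18/5)
  u_3 = (50/101, -225/101, -100/101)

Apply the Gram-Schmidt recurrence
  u_1 = v_1
  u_i = v_i − Σ_{j<i} ((v_i · u_j) / (u_j · u_j)) · u_j.

Step by step this gives:
  u_1 = (-2, 0, -1)
  u_2 = (9/5, 2, -18/5)
  u_3 = (50/101, -225/101, -100/101)

Orthogonality check:
  u_2 · u_1 = 0 (should be 0)
  u_3 · u_1 = 0 (should be 0)
  u_3 · u_2 = 0 (should be 0)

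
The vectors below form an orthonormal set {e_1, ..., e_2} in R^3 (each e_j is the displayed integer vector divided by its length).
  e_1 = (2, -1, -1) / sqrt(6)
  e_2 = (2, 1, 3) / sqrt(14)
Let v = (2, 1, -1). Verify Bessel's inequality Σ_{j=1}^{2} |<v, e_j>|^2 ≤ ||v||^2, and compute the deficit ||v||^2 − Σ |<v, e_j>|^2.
Σ |<v, e_j>|^2 = 62/21; ||v||^2 = 6; deficit = 64/21

Write each e_j = u_j / sqrt(<u_j, u_j>) where u_j is the displayed integer vector. Then <v, e_j> = <v, u_j> / sqrt(<u_j, u_j>), so |<v, e_j>|^2 = <v, u_j>^2 / <u_j, u_j>.
Coefficients: <v, e_1> = 4/sqrt(6), <v, e_2> = 2/sqrt(14).
Square and sum: Σ |<v, e_j>|^2 = 62/21.
Compute ||v||^2 = v·v = 6.
Deficit = 6 − 62/21 = 64/21 ≥ 0, confirming Bessel's inequality. (The deficit equals ||v − Σ <v,e_j> e_j||^2, the squared distance from v to span{e_j}.)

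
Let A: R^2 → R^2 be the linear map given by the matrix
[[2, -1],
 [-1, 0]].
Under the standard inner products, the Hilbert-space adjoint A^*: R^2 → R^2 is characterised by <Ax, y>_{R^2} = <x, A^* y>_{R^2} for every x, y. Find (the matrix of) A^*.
A^* = A^T =
[[2, -1],
 [-1, 0]]

For real matrices with standard dot products, the defining identity <Ax, y> = <x, A^* y> gives (Ax)^T y = x^T (A^*) y, i.e. x^T A^T y = x^T (A^*) y. Since this holds for all x, y, we must have A^* = A^T. Therefore
A^* =
[[2, -1],
 [-1, 0]].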